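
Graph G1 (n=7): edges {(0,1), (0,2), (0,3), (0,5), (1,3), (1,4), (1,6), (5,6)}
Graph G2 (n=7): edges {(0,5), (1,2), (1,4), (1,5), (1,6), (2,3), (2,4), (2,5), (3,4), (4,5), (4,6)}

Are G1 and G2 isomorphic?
No, not isomorphic

The graphs are NOT isomorphic.

Degrees in G1: deg(0)=4, deg(1)=4, deg(2)=1, deg(3)=2, deg(4)=1, deg(5)=2, deg(6)=2.
Sorted degree sequence of G1: [4, 4, 2, 2, 2, 1, 1].
Degrees in G2: deg(0)=1, deg(1)=4, deg(2)=4, deg(3)=2, deg(4)=5, deg(5)=4, deg(6)=2.
Sorted degree sequence of G2: [5, 4, 4, 4, 2, 2, 1].
The (sorted) degree sequence is an isomorphism invariant, so since G1 and G2 have different degree sequences they cannot be isomorphic.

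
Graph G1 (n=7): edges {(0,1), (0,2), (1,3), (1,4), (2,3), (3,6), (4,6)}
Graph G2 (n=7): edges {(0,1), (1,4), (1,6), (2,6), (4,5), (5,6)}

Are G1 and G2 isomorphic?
No, not isomorphic

The graphs are NOT isomorphic.

Degrees in G1: deg(0)=2, deg(1)=3, deg(2)=2, deg(3)=3, deg(4)=2, deg(5)=0, deg(6)=2.
Sorted degree sequence of G1: [3, 3, 2, 2, 2, 2, 0].
Degrees in G2: deg(0)=1, deg(1)=3, deg(2)=1, deg(3)=0, deg(4)=2, deg(5)=2, deg(6)=3.
Sorted degree sequence of G2: [3, 3, 2, 2, 1, 1, 0].
The (sorted) degree sequence is an isomorphism invariant, so since G1 and G2 have different degree sequences they cannot be isomorphic.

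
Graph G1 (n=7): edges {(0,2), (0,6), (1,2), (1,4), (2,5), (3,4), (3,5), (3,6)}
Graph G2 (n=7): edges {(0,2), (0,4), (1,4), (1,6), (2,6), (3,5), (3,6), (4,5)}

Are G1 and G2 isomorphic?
Yes, isomorphic

The graphs are isomorphic.
One valid mapping φ: V(G1) → V(G2): 0→2, 1→3, 2→6, 3→4, 4→5, 5→1, 6→0

Verify φ preserves adjacency — for each edge of G1, its image is an edge of G2:
  (0,2) → (φ(0),φ(2)) = (2,6) ∈ E(G2) ✓
  (0,6) → (φ(0),φ(6)) = (0,2) ∈ E(G2) ✓
  (1,2) → (φ(1),φ(2)) = (3,6) ∈ E(G2) ✓
  (1,4) → (φ(1),φ(4)) = (3,5) ∈ E(G2) ✓
  (2,5) → (φ(2),φ(5)) = (1,6) ∈ E(G2) ✓
  (3,4) → (φ(3),φ(4)) = (4,5) ∈ E(G2) ✓
  (3,5) → (φ(3),φ(5)) = (1,4) ∈ E(G2) ✓
  (3,6) → (φ(3),φ(6)) = (0,4) ∈ E(G2) ✓
All 8 edges of G1 map to edges of G2, and |E(G1)| = |E(G2)| = 8, so φ is a bijection on edges as well as vertices. Hence G1 ≅ G2.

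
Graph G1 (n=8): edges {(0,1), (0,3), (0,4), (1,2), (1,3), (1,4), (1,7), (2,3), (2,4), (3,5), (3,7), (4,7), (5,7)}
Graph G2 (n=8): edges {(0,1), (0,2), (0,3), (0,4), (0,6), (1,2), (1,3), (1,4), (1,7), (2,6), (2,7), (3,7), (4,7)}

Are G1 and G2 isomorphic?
Yes, isomorphic

The graphs are isomorphic.
One valid mapping φ: V(G1) → V(G2): 0→3, 1→1, 2→4, 3→0, 4→7, 5→6, 6→5, 7→2

Verify φ preserves adjacency — for each edge of G1, its image is an edge of G2:
  (0,1) → (φ(0),φ(1)) = (1,3) ∈ E(G2) ✓
  (0,3) → (φ(0),φ(3)) = (0,3) ∈ E(G2) ✓
  (0,4) → (φ(0),φ(4)) = (3,7) ∈ E(G2) ✓
  (1,2) → (φ(1),φ(2)) = (1,4) ∈ E(G2) ✓
  (1,3) → (φ(1),φ(3)) = (0,1) ∈ E(G2) ✓
  (1,4) → (φ(1),φ(4)) = (1,7) ∈ E(G2) ✓
  (1,7) → (φ(1),φ(7)) = (1,2) ∈ E(G2) ✓
  (2,3) → (φ(2),φ(3)) = (0,4) ∈ E(G2) ✓
  (2,4) → (φ(2),φ(4)) = (4,7) ∈ E(G2) ✓
  (3,5) → (φ(3),φ(5)) = (0,6) ∈ E(G2) ✓
  (3,7) → (φ(3),φ(7)) = (0,2) ∈ E(G2) ✓
  (4,7) → (φ(4),φ(7)) = (2,7) ∈ E(G2) ✓
  (5,7) → (φ(5),φ(7)) = (2,6) ∈ E(G2) ✓
All 13 edges of G1 map to edges of G2, and |E(G1)| = |E(G2)| = 13, so φ is a bijection on edges as well as vertices. Hence G1 ≅ G2.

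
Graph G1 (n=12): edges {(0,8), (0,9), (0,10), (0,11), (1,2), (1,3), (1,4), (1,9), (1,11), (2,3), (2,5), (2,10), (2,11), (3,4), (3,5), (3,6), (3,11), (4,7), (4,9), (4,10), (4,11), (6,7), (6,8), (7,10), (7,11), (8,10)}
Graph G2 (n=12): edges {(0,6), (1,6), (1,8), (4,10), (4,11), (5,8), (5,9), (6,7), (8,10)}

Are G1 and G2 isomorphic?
No, not isomorphic

The graphs are NOT isomorphic.

Connected components of G1: 1 component(s) with vertex sets [[0, 1, 2, 3, 4, 5, 6, 7, 8, 9, 10, 11]], sizes [12].
Connected components of G2: 3 component(s) with vertex sets [[2], [3], [0, 1, 4, 5, 6, 7, 8, 9, 10, 11]], sizes [1, 1, 10].
The number of connected components (and the multiset of component sizes) is an isomorphism invariant — an isomorphism maps each component of G1 bijectively onto a component of G2. Since G1 has 1 component(s) and G2 has 3, they cannot be isomorphic.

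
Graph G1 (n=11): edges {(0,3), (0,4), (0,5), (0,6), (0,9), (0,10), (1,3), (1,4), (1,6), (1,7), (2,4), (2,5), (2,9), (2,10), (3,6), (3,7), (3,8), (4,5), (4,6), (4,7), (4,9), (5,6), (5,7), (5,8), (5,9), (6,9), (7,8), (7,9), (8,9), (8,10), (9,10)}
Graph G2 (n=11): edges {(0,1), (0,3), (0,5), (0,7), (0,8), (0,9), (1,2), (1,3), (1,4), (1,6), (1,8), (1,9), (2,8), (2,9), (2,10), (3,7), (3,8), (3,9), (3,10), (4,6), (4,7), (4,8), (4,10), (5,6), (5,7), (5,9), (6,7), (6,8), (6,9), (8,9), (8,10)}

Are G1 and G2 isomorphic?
Yes, isomorphic

The graphs are isomorphic.
One valid mapping φ: V(G1) → V(G2): 0→3, 1→5, 2→2, 3→7, 4→9, 5→1, 6→0, 7→6, 8→4, 9→8, 10→10

Verify φ preserves adjacency — for each edge of G1, its image is an edge of G2:
  (0,3) → (φ(0),φ(3)) = (3,7) ∈ E(G2) ✓
  (0,4) → (φ(0),φ(4)) = (3,9) ∈ E(G2) ✓
  (0,5) → (φ(0),φ(5)) = (1,3) ∈ E(G2) ✓
  (0,6) → (φ(0),φ(6)) = (0,3) ∈ E(G2) ✓
  (0,9) → (φ(0),φ(9)) = (3,8) ∈ E(G2) ✓
  (0,10) → (φ(0),φ(10)) = (3,10) ∈ E(G2) ✓
  (1,3) → (φ(1),φ(3)) = (5,7) ∈ E(G2) ✓
  (1,4) → (φ(1),φ(4)) = (5,9) ∈ E(G2) ✓
  (1,6) → (φ(1),φ(6)) = (0,5) ∈ E(G2) ✓
  (1,7) → (φ(1),φ(7)) = (5,6) ∈ E(G2) ✓
  (2,4) → (φ(2),φ(4)) = (2,9) ∈ E(G2) ✓
  (2,5) → (φ(2),φ(5)) = (1,2) ∈ E(G2) ✓
  (2,9) → (φ(2),φ(9)) = (2,8) ∈ E(G2) ✓
  (2,10) → (φ(2),φ(10)) = (2,10) ∈ E(G2) ✓
  (3,6) → (φ(3),φ(6)) = (0,7) ∈ E(G2) ✓
  (3,7) → (φ(3),φ(7)) = (6,7) ∈ E(G2) ✓
  (3,8) → (φ(3),φ(8)) = (4,7) ∈ E(G2) ✓
  (4,5) → (φ(4),φ(5)) = (1,9) ∈ E(G2) ✓
  (4,6) → (φ(4),φ(6)) = (0,9) ∈ E(G2) ✓
  (4,7) → (φ(4),φ(7)) = (6,9) ∈ E(G2) ✓
  (4,9) → (φ(4),φ(9)) = (8,9) ∈ E(G2) ✓
  (5,6) → (φ(5),φ(6)) = (0,1) ∈ E(G2) ✓
  (5,7) → (φ(5),φ(7)) = (1,6) ∈ E(G2) ✓
  (5,8) → (φ(5),φ(8)) = (1,4) ∈ E(G2) ✓
  (5,9) → (φ(5),φ(9)) = (1,8) ∈ E(G2) ✓
  (6,9) → (φ(6),φ(9)) = (0,8) ∈ E(G2) ✓
  (7,8) → (φ(7),φ(8)) = (4,6) ∈ E(G2) ✓
  (7,9) → (φ(7),φ(9)) = (6,8) ∈ E(G2) ✓
  (8,9) → (φ(8),φ(9)) = (4,8) ∈ E(G2) ✓
  (8,10) → (φ(8),φ(10)) = (4,10) ∈ E(G2) ✓
  (9,10) → (φ(9),φ(10)) = (8,10) ∈ E(G2) ✓
All 31 edges of G1 map to edges of G2, and |E(G1)| = |E(G2)| = 31, so φ is a bijection on edges as well as vertices. Hence G1 ≅ G2.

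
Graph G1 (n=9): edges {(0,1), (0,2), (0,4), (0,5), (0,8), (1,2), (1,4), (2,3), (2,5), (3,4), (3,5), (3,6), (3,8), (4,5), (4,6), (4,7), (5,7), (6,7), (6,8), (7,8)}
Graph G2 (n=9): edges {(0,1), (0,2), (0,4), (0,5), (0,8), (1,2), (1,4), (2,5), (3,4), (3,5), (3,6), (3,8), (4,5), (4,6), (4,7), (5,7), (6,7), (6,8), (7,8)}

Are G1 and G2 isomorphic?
No, not isomorphic

The graphs are NOT isomorphic.

Counting edges: G1 has 20 edge(s); G2 has 19 edge(s).
Edge count is an isomorphism invariant (a bijection on vertices induces a bijection on edges), so differing edge counts rule out isomorphism.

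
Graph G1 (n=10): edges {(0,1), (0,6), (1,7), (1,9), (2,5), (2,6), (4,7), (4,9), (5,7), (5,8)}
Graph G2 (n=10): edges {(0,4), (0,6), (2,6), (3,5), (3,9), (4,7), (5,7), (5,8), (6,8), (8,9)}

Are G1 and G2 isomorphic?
Yes, isomorphic

The graphs are isomorphic.
One valid mapping φ: V(G1) → V(G2): 0→7, 1→5, 2→0, 3→1, 4→9, 5→6, 6→4, 7→8, 8→2, 9→3

Verify φ preserves adjacency — for each edge of G1, its image is an edge of G2:
  (0,1) → (φ(0),φ(1)) = (5,7) ∈ E(G2) ✓
  (0,6) → (φ(0),φ(6)) = (4,7) ∈ E(G2) ✓
  (1,7) → (φ(1),φ(7)) = (5,8) ∈ E(G2) ✓
  (1,9) → (φ(1),φ(9)) = (3,5) ∈ E(G2) ✓
  (2,5) → (φ(2),φ(5)) = (0,6) ∈ E(G2) ✓
  (2,6) → (φ(2),φ(6)) = (0,4) ∈ E(G2) ✓
  (4,7) → (φ(4),φ(7)) = (8,9) ∈ E(G2) ✓
  (4,9) → (φ(4),φ(9)) = (3,9) ∈ E(G2) ✓
  (5,7) → (φ(5),φ(7)) = (6,8) ∈ E(G2) ✓
  (5,8) → (φ(5),φ(8)) = (2,6) ∈ E(G2) ✓
All 10 edges of G1 map to edges of G2, and |E(G1)| = |E(G2)| = 10, so φ is a bijection on edges as well as vertices. Hence G1 ≅ G2.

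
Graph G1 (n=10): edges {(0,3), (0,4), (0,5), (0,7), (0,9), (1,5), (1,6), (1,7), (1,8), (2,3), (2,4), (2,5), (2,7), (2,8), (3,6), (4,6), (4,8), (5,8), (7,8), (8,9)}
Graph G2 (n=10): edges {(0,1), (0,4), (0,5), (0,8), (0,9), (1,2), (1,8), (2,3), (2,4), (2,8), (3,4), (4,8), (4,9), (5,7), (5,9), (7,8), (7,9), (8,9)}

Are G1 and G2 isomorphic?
No, not isomorphic

The graphs are NOT isomorphic.

Connected components of G1: 1 component(s) with vertex sets [[0, 1, 2, 3, 4, 5, 6, 7, 8, 9]], sizes [10].
Connected components of G2: 2 component(s) with vertex sets [[6], [0, 1, 2, 3, 4, 5, 7, 8, 9]], sizes [1, 9].
The number of connected components (and the multiset of component sizes) is an isomorphism invariant — an isomorphism maps each component of G1 bijectively onto a component of G2. Since G1 has 1 component(s) and G2 has 2, they cannot be isomorphic.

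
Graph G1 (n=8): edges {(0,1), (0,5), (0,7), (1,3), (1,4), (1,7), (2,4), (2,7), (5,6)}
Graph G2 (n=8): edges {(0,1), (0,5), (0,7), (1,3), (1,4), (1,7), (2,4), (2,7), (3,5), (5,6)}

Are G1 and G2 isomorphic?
No, not isomorphic

The graphs are NOT isomorphic.

Counting edges: G1 has 9 edge(s); G2 has 10 edge(s).
Edge count is an isomorphism invariant (a bijection on vertices induces a bijection on edges), so differing edge counts rule out isomorphism.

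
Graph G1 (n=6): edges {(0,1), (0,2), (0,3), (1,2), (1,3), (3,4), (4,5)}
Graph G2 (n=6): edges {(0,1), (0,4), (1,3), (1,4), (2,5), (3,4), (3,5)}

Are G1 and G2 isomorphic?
Yes, isomorphic

The graphs are isomorphic.
One valid mapping φ: V(G1) → V(G2): 0→4, 1→1, 2→0, 3→3, 4→5, 5→2

Verify φ preserves adjacency — for each edge of G1, its image is an edge of G2:
  (0,1) → (φ(0),φ(1)) = (1,4) ∈ E(G2) ✓
  (0,2) → (φ(0),φ(2)) = (0,4) ∈ E(G2) ✓
  (0,3) → (φ(0),φ(3)) = (3,4) ∈ E(G2) ✓
  (1,2) → (φ(1),φ(2)) = (0,1) ∈ E(G2) ✓
  (1,3) → (φ(1),φ(3)) = (1,3) ∈ E(G2) ✓
  (3,4) → (φ(3),φ(4)) = (3,5) ∈ E(G2) ✓
  (4,5) → (φ(4),φ(5)) = (2,5) ∈ E(G2) ✓
All 7 edges of G1 map to edges of G2, and |E(G1)| = |E(G2)| = 7, so φ is a bijection on edges as well as vertices. Hence G1 ≅ G2.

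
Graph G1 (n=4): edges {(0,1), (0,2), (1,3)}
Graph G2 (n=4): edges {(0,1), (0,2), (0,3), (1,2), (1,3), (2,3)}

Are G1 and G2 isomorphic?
No, not isomorphic

The graphs are NOT isomorphic.

Degrees in G1: deg(0)=2, deg(1)=2, deg(2)=1, deg(3)=1.
Sorted degree sequence of G1: [2, 2, 1, 1].
Degrees in G2: deg(0)=3, deg(1)=3, deg(2)=3, deg(3)=3.
Sorted degree sequence of G2: [3, 3, 3, 3].
The (sorted) degree sequence is an isomorphism invariant, so since G1 and G2 have different degree sequences they cannot be isomorphic.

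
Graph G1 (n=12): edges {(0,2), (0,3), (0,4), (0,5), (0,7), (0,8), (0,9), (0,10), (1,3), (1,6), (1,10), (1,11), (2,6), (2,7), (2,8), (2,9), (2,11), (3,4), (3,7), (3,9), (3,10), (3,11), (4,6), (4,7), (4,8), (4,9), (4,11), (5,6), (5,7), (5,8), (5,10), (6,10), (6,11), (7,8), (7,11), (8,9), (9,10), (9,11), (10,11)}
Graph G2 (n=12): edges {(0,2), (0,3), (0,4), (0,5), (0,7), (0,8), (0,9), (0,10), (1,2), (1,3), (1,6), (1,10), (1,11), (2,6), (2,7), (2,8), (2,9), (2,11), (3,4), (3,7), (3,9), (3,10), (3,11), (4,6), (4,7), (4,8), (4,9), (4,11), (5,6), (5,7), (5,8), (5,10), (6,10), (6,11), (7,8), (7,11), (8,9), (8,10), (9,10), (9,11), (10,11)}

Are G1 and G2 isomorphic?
No, not isomorphic

The graphs are NOT isomorphic.

Counting edges: G1 has 39 edge(s); G2 has 41 edge(s).
Edge count is an isomorphism invariant (a bijection on vertices induces a bijection on edges), so differing edge counts rule out isomorphism.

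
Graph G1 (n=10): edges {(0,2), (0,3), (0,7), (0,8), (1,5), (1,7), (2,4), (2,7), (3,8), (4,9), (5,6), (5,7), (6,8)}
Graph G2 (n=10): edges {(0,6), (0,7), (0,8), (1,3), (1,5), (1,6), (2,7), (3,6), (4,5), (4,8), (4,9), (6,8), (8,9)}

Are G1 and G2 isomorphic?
Yes, isomorphic

The graphs are isomorphic.
One valid mapping φ: V(G1) → V(G2): 0→6, 1→9, 2→0, 3→3, 4→7, 5→4, 6→5, 7→8, 8→1, 9→2

Verify φ preserves adjacency — for each edge of G1, its image is an edge of G2:
  (0,2) → (φ(0),φ(2)) = (0,6) ∈ E(G2) ✓
  (0,3) → (φ(0),φ(3)) = (3,6) ∈ E(G2) ✓
  (0,7) → (φ(0),φ(7)) = (6,8) ∈ E(G2) ✓
  (0,8) → (φ(0),φ(8)) = (1,6) ∈ E(G2) ✓
  (1,5) → (φ(1),φ(5)) = (4,9) ∈ E(G2) ✓
  (1,7) → (φ(1),φ(7)) = (8,9) ∈ E(G2) ✓
  (2,4) → (φ(2),φ(4)) = (0,7) ∈ E(G2) ✓
  (2,7) → (φ(2),φ(7)) = (0,8) ∈ E(G2) ✓
  (3,8) → (φ(3),φ(8)) = (1,3) ∈ E(G2) ✓
  (4,9) → (φ(4),φ(9)) = (2,7) ∈ E(G2) ✓
  (5,6) → (φ(5),φ(6)) = (4,5) ∈ E(G2) ✓
  (5,7) → (φ(5),φ(7)) = (4,8) ∈ E(G2) ✓
  (6,8) → (φ(6),φ(8)) = (1,5) ∈ E(G2) ✓
All 13 edges of G1 map to edges of G2, and |E(G1)| = |E(G2)| = 13, so φ is a bijection on edges as well as vertices. Hence G1 ≅ G2.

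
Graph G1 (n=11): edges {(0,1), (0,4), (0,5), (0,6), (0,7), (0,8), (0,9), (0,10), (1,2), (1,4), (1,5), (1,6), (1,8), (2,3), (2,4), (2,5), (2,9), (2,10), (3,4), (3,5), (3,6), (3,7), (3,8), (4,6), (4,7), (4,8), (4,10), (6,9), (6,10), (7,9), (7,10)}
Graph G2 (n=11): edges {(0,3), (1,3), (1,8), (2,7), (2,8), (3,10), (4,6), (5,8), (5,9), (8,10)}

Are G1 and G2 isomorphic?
No, not isomorphic

The graphs are NOT isomorphic.

Connected components of G1: 1 component(s) with vertex sets [[0, 1, 2, 3, 4, 5, 6, 7, 8, 9, 10]], sizes [11].
Connected components of G2: 2 component(s) with vertex sets [[4, 6], [0, 1, 2, 3, 5, 7, 8, 9, 10]], sizes [2, 9].
The number of connected components (and the multiset of component sizes) is an isomorphism invariant — an isomorphism maps each component of G1 bijectively onto a component of G2. Since G1 has 1 component(s) and G2 has 2, they cannot be isomorphic.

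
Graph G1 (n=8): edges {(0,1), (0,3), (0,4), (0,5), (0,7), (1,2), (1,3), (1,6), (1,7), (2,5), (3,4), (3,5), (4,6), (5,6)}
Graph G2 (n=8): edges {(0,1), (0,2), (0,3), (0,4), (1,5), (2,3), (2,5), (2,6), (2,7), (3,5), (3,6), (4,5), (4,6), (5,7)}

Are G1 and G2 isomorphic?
Yes, isomorphic

The graphs are isomorphic.
One valid mapping φ: V(G1) → V(G2): 0→2, 1→5, 2→1, 3→3, 4→6, 5→0, 6→4, 7→7

Verify φ preserves adjacency — for each edge of G1, its image is an edge of G2:
  (0,1) → (φ(0),φ(1)) = (2,5) ∈ E(G2) ✓
  (0,3) → (φ(0),φ(3)) = (2,3) ∈ E(G2) ✓
  (0,4) → (φ(0),φ(4)) = (2,6) ∈ E(G2) ✓
  (0,5) → (φ(0),φ(5)) = (0,2) ∈ E(G2) ✓
  (0,7) → (φ(0),φ(7)) = (2,7) ∈ E(G2) ✓
  (1,2) → (φ(1),φ(2)) = (1,5) ∈ E(G2) ✓
  (1,3) → (φ(1),φ(3)) = (3,5) ∈ E(G2) ✓
  (1,6) → (φ(1),φ(6)) = (4,5) ∈ E(G2) ✓
  (1,7) → (φ(1),φ(7)) = (5,7) ∈ E(G2) ✓
  (2,5) → (φ(2),φ(5)) = (0,1) ∈ E(G2) ✓
  (3,4) → (φ(3),φ(4)) = (3,6) ∈ E(G2) ✓
  (3,5) → (φ(3),φ(5)) = (0,3) ∈ E(G2) ✓
  (4,6) → (φ(4),φ(6)) = (4,6) ∈ E(G2) ✓
  (5,6) → (φ(5),φ(6)) = (0,4) ∈ E(G2) ✓
All 14 edges of G1 map to edges of G2, and |E(G1)| = |E(G2)| = 14, so φ is a bijection on edges as well as vertices. Hence G1 ≅ G2.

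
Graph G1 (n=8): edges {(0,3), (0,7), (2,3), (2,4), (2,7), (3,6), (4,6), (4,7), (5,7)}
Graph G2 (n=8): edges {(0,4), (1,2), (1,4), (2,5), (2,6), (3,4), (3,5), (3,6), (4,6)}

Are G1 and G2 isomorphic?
Yes, isomorphic

The graphs are isomorphic.
One valid mapping φ: V(G1) → V(G2): 0→1, 1→7, 2→6, 3→2, 4→3, 5→0, 6→5, 7→4

Verify φ preserves adjacency — for each edge of G1, its image is an edge of G2:
  (0,3) → (φ(0),φ(3)) = (1,2) ∈ E(G2) ✓
  (0,7) → (φ(0),φ(7)) = (1,4) ∈ E(G2) ✓
  (2,3) → (φ(2),φ(3)) = (2,6) ∈ E(G2) ✓
  (2,4) → (φ(2),φ(4)) = (3,6) ∈ E(G2) ✓
  (2,7) → (φ(2),φ(7)) = (4,6) ∈ E(G2) ✓
  (3,6) → (φ(3),φ(6)) = (2,5) ∈ E(G2) ✓
  (4,6) → (φ(4),φ(6)) = (3,5) ∈ E(G2) ✓
  (4,7) → (φ(4),φ(7)) = (3,4) ∈ E(G2) ✓
  (5,7) → (φ(5),φ(7)) = (0,4) ∈ E(G2) ✓
All 9 edges of G1 map to edges of G2, and |E(G1)| = |E(G2)| = 9, so φ is a bijection on edges as well as vertices. Hence G1 ≅ G2.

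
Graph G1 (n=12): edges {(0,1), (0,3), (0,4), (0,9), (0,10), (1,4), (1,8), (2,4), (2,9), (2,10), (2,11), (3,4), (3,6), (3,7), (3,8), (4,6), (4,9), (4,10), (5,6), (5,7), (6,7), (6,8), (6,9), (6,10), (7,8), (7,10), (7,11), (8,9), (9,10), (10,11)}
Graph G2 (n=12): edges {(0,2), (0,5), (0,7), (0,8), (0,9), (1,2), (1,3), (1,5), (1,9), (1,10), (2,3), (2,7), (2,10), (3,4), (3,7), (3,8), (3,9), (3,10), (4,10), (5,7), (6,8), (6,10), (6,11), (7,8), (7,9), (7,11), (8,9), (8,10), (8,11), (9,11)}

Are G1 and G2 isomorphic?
Yes, isomorphic

The graphs are isomorphic.
One valid mapping φ: V(G1) → V(G2): 0→0, 1→5, 2→11, 3→2, 4→7, 5→4, 6→3, 7→10, 8→1, 9→9, 10→8, 11→6

Verify φ preserves adjacency — for each edge of G1, its image is an edge of G2:
  (0,1) → (φ(0),φ(1)) = (0,5) ∈ E(G2) ✓
  (0,3) → (φ(0),φ(3)) = (0,2) ∈ E(G2) ✓
  (0,4) → (φ(0),φ(4)) = (0,7) ∈ E(G2) ✓
  (0,9) → (φ(0),φ(9)) = (0,9) ∈ E(G2) ✓
  (0,10) → (φ(0),φ(10)) = (0,8) ∈ E(G2) ✓
  (1,4) → (φ(1),φ(4)) = (5,7) ∈ E(G2) ✓
  (1,8) → (φ(1),φ(8)) = (1,5) ∈ E(G2) ✓
  (2,4) → (φ(2),φ(4)) = (7,11) ∈ E(G2) ✓
  (2,9) → (φ(2),φ(9)) = (9,11) ∈ E(G2) ✓
  (2,10) → (φ(2),φ(10)) = (8,11) ∈ E(G2) ✓
  (2,11) → (φ(2),φ(11)) = (6,11) ∈ E(G2) ✓
  (3,4) → (φ(3),φ(4)) = (2,7) ∈ E(G2) ✓
  (3,6) → (φ(3),φ(6)) = (2,3) ∈ E(G2) ✓
  (3,7) → (φ(3),φ(7)) = (2,10) ∈ E(G2) ✓
  (3,8) → (φ(3),φ(8)) = (1,2) ∈ E(G2) ✓
  (4,6) → (φ(4),φ(6)) = (3,7) ∈ E(G2) ✓
  (4,9) → (φ(4),φ(9)) = (7,9) ∈ E(G2) ✓
  (4,10) → (φ(4),φ(10)) = (7,8) ∈ E(G2) ✓
  (5,6) → (φ(5),φ(6)) = (3,4) ∈ E(G2) ✓
  (5,7) → (φ(5),φ(7)) = (4,10) ∈ E(G2) ✓
  (6,7) → (φ(6),φ(7)) = (3,10) ∈ E(G2) ✓
  (6,8) → (φ(6),φ(8)) = (1,3) ∈ E(G2) ✓
  (6,9) → (φ(6),φ(9)) = (3,9) ∈ E(G2) ✓
  (6,10) → (φ(6),φ(10)) = (3,8) ∈ E(G2) ✓
  (7,8) → (φ(7),φ(8)) = (1,10) ∈ E(G2) ✓
  (7,10) → (φ(7),φ(10)) = (8,10) ∈ E(G2) ✓
  (7,11) → (φ(7),φ(11)) = (6,10) ∈ E(G2) ✓
  (8,9) → (φ(8),φ(9)) = (1,9) ∈ E(G2) ✓
  (9,10) → (φ(9),φ(10)) = (8,9) ∈ E(G2) ✓
  (10,11) → (φ(10),φ(11)) = (6,8) ∈ E(G2) ✓
All 30 edges of G1 map to edges of G2, and |E(G1)| = |E(G2)| = 30, so φ is a bijection on edges as well as vertices. Hence G1 ≅ G2.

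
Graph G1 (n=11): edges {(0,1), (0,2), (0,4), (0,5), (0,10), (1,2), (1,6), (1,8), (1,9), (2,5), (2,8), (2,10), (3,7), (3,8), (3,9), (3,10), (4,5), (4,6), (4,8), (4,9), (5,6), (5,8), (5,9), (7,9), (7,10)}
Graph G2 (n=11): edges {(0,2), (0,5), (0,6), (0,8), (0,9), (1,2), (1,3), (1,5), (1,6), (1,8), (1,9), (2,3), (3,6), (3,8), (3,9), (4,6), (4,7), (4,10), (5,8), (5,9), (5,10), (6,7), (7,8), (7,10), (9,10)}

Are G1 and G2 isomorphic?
Yes, isomorphic

The graphs are isomorphic.
One valid mapping φ: V(G1) → V(G2): 0→9, 1→0, 2→5, 3→7, 4→3, 5→1, 6→2, 7→4, 8→8, 9→6, 10→10

Verify φ preserves adjacency — for each edge of G1, its image is an edge of G2:
  (0,1) → (φ(0),φ(1)) = (0,9) ∈ E(G2) ✓
  (0,2) → (φ(0),φ(2)) = (5,9) ∈ E(G2) ✓
  (0,4) → (φ(0),φ(4)) = (3,9) ∈ E(G2) ✓
  (0,5) → (φ(0),φ(5)) = (1,9) ∈ E(G2) ✓
  (0,10) → (φ(0),φ(10)) = (9,10) ∈ E(G2) ✓
  (1,2) → (φ(1),φ(2)) = (0,5) ∈ E(G2) ✓
  (1,6) → (φ(1),φ(6)) = (0,2) ∈ E(G2) ✓
  (1,8) → (φ(1),φ(8)) = (0,8) ∈ E(G2) ✓
  (1,9) → (φ(1),φ(9)) = (0,6) ∈ E(G2) ✓
  (2,5) → (φ(2),φ(5)) = (1,5) ∈ E(G2) ✓
  (2,8) → (φ(2),φ(8)) = (5,8) ∈ E(G2) ✓
  (2,10) → (φ(2),φ(10)) = (5,10) ∈ E(G2) ✓
  (3,7) → (φ(3),φ(7)) = (4,7) ∈ E(G2) ✓
  (3,8) → (φ(3),φ(8)) = (7,8) ∈ E(G2) ✓
  (3,9) → (φ(3),φ(9)) = (6,7) ∈ E(G2) ✓
  (3,10) → (φ(3),φ(10)) = (7,10) ∈ E(G2) ✓
  (4,5) → (φ(4),φ(5)) = (1,3) ∈ E(G2) ✓
  (4,6) → (φ(4),φ(6)) = (2,3) ∈ E(G2) ✓
  (4,8) → (φ(4),φ(8)) = (3,8) ∈ E(G2) ✓
  (4,9) → (φ(4),φ(9)) = (3,6) ∈ E(G2) ✓
  (5,6) → (φ(5),φ(6)) = (1,2) ∈ E(G2) ✓
  (5,8) → (φ(5),φ(8)) = (1,8) ∈ E(G2) ✓
  (5,9) → (φ(5),φ(9)) = (1,6) ∈ E(G2) ✓
  (7,9) → (φ(7),φ(9)) = (4,6) ∈ E(G2) ✓
  (7,10) → (φ(7),φ(10)) = (4,10) ∈ E(G2) ✓
All 25 edges of G1 map to edges of G2, and |E(G1)| = |E(G2)| = 25, so φ is a bijection on edges as well as vertices. Hence G1 ≅ G2.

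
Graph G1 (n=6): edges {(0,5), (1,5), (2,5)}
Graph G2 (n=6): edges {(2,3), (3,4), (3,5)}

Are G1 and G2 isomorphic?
Yes, isomorphic

The graphs are isomorphic.
One valid mapping φ: V(G1) → V(G2): 0→4, 1→5, 2→2, 3→1, 4→0, 5→3

Verify φ preserves adjacency — for each edge of G1, its image is an edge of G2:
  (0,5) → (φ(0),φ(5)) = (3,4) ∈ E(G2) ✓
  (1,5) → (φ(1),φ(5)) = (3,5) ∈ E(G2) ✓
  (2,5) → (φ(2),φ(5)) = (2,3) ∈ E(G2) ✓
All 3 edges of G1 map to edges of G2, and |E(G1)| = |E(G2)| = 3, so φ is a bijection on edges as well as vertices. Hence G1 ≅ G2.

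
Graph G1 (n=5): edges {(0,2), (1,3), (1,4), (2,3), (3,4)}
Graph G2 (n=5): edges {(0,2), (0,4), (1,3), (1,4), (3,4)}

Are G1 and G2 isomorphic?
Yes, isomorphic

The graphs are isomorphic.
One valid mapping φ: V(G1) → V(G2): 0→2, 1→1, 2→0, 3→4, 4→3

Verify φ preserves adjacency — for each edge of G1, its image is an edge of G2:
  (0,2) → (φ(0),φ(2)) = (0,2) ∈ E(G2) ✓
  (1,3) → (φ(1),φ(3)) = (1,4) ∈ E(G2) ✓
  (1,4) → (φ(1),φ(4)) = (1,3) ∈ E(G2) ✓
  (2,3) → (φ(2),φ(3)) = (0,4) ∈ E(G2) ✓
  (3,4) → (φ(3),φ(4)) = (3,4) ∈ E(G2) ✓
All 5 edges of G1 map to edges of G2, and |E(G1)| = |E(G2)| = 5, so φ is a bijection on edges as well as vertices. Hence G1 ≅ G2.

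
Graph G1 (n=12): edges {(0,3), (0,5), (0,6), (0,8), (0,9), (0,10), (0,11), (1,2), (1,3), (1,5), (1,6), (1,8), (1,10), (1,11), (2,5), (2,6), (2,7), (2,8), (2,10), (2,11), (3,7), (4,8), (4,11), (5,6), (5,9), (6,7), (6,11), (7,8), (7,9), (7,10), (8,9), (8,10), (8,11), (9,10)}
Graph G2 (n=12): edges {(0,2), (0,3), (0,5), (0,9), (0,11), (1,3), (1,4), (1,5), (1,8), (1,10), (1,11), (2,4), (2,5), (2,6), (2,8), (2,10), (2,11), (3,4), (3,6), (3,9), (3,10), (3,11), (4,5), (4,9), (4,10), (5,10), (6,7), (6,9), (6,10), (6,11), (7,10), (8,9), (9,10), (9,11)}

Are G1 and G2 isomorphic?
Yes, isomorphic

The graphs are isomorphic.
One valid mapping φ: V(G1) → V(G2): 0→2, 1→9, 2→3, 3→8, 4→7, 5→0, 6→11, 7→1, 8→10, 9→5, 10→4, 11→6

Verify φ preserves adjacency — for each edge of G1, its image is an edge of G2:
  (0,3) → (φ(0),φ(3)) = (2,8) ∈ E(G2) ✓
  (0,5) → (φ(0),φ(5)) = (0,2) ∈ E(G2) ✓
  (0,6) → (φ(0),φ(6)) = (2,11) ∈ E(G2) ✓
  (0,8) → (φ(0),φ(8)) = (2,10) ∈ E(G2) ✓
  (0,9) → (φ(0),φ(9)) = (2,5) ∈ E(G2) ✓
  (0,10) → (φ(0),φ(10)) = (2,4) ∈ E(G2) ✓
  (0,11) → (φ(0),φ(11)) = (2,6) ∈ E(G2) ✓
  (1,2) → (φ(1),φ(2)) = (3,9) ∈ E(G2) ✓
  (1,3) → (φ(1),φ(3)) = (8,9) ∈ E(G2) ✓
  (1,5) → (φ(1),φ(5)) = (0,9) ∈ E(G2) ✓
  (1,6) → (φ(1),φ(6)) = (9,11) ∈ E(G2) ✓
  (1,8) → (φ(1),φ(8)) = (9,10) ∈ E(G2) ✓
  (1,10) → (φ(1),φ(10)) = (4,9) ∈ E(G2) ✓
  (1,11) → (φ(1),φ(11)) = (6,9) ∈ E(G2) ✓
  (2,5) → (φ(2),φ(5)) = (0,3) ∈ E(G2) ✓
  (2,6) → (φ(2),φ(6)) = (3,11) ∈ E(G2) ✓
  (2,7) → (φ(2),φ(7)) = (1,3) ∈ E(G2) ✓
  (2,8) → (φ(2),φ(8)) = (3,10) ∈ E(G2) ✓
  (2,10) → (φ(2),φ(10)) = (3,4) ∈ E(G2) ✓
  (2,11) → (φ(2),φ(11)) = (3,6) ∈ E(G2) ✓
  (3,7) → (φ(3),φ(7)) = (1,8) ∈ E(G2) ✓
  (4,8) → (φ(4),φ(8)) = (7,10) ∈ E(G2) ✓
  (4,11) → (φ(4),φ(11)) = (6,7) ∈ E(G2) ✓
  (5,6) → (φ(5),φ(6)) = (0,11) ∈ E(G2) ✓
  (5,9) → (φ(5),φ(9)) = (0,5) ∈ E(G2) ✓
  (6,7) → (φ(6),φ(7)) = (1,11) ∈ E(G2) ✓
  (6,11) → (φ(6),φ(11)) = (6,11) ∈ E(G2) ✓
  (7,8) → (φ(7),φ(8)) = (1,10) ∈ E(G2) ✓
  (7,9) → (φ(7),φ(9)) = (1,5) ∈ E(G2) ✓
  (7,10) → (φ(7),φ(10)) = (1,4) ∈ E(G2) ✓
  (8,9) → (φ(8),φ(9)) = (5,10) ∈ E(G2) ✓
  (8,10) → (φ(8),φ(10)) = (4,10) ∈ E(G2) ✓
  (8,11) → (φ(8),φ(11)) = (6,10) ∈ E(G2) ✓
  (9,10) → (φ(9),φ(10)) = (4,5) ∈ E(G2) ✓
All 34 edges of G1 map to edges of G2, and |E(G1)| = |E(G2)| = 34, so φ is a bijection on edges as well as vertices. Hence G1 ≅ G2.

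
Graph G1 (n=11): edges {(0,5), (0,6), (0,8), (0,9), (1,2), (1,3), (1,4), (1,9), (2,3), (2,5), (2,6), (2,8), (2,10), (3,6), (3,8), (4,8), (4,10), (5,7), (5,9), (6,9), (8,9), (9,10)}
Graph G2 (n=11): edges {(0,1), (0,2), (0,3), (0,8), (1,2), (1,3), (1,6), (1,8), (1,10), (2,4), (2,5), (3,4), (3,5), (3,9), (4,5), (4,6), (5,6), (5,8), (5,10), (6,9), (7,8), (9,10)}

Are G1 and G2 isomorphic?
Yes, isomorphic

The graphs are isomorphic.
One valid mapping φ: V(G1) → V(G2): 0→0, 1→6, 2→5, 3→4, 4→9, 5→8, 6→2, 7→7, 8→3, 9→1, 10→10

Verify φ preserves adjacency — for each edge of G1, its image is an edge of G2:
  (0,5) → (φ(0),φ(5)) = (0,8) ∈ E(G2) ✓
  (0,6) → (φ(0),φ(6)) = (0,2) ∈ E(G2) ✓
  (0,8) → (φ(0),φ(8)) = (0,3) ∈ E(G2) ✓
  (0,9) → (φ(0),φ(9)) = (0,1) ∈ E(G2) ✓
  (1,2) → (φ(1),φ(2)) = (5,6) ∈ E(G2) ✓
  (1,3) → (φ(1),φ(3)) = (4,6) ∈ E(G2) ✓
  (1,4) → (φ(1),φ(4)) = (6,9) ∈ E(G2) ✓
  (1,9) → (φ(1),φ(9)) = (1,6) ∈ E(G2) ✓
  (2,3) → (φ(2),φ(3)) = (4,5) ∈ E(G2) ✓
  (2,5) → (φ(2),φ(5)) = (5,8) ∈ E(G2) ✓
  (2,6) → (φ(2),φ(6)) = (2,5) ∈ E(G2) ✓
  (2,8) → (φ(2),φ(8)) = (3,5) ∈ E(G2) ✓
  (2,10) → (φ(2),φ(10)) = (5,10) ∈ E(G2) ✓
  (3,6) → (φ(3),φ(6)) = (2,4) ∈ E(G2) ✓
  (3,8) → (φ(3),φ(8)) = (3,4) ∈ E(G2) ✓
  (4,8) → (φ(4),φ(8)) = (3,9) ∈ E(G2) ✓
  (4,10) → (φ(4),φ(10)) = (9,10) ∈ E(G2) ✓
  (5,7) → (φ(5),φ(7)) = (7,8) ∈ E(G2) ✓
  (5,9) → (φ(5),φ(9)) = (1,8) ∈ E(G2) ✓
  (6,9) → (φ(6),φ(9)) = (1,2) ∈ E(G2) ✓
  (8,9) → (φ(8),φ(9)) = (1,3) ∈ E(G2) ✓
  (9,10) → (φ(9),φ(10)) = (1,10) ∈ E(G2) ✓
All 22 edges of G1 map to edges of G2, and |E(G1)| = |E(G2)| = 22, so φ is a bijection on edges as well as vertices. Hence G1 ≅ G2.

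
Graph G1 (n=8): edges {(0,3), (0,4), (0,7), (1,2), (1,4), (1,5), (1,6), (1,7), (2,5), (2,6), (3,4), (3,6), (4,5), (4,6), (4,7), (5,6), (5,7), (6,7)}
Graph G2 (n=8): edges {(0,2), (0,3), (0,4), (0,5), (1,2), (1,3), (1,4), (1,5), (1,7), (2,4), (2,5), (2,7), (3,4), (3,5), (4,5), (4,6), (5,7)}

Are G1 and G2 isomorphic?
No, not isomorphic

The graphs are NOT isomorphic.

Degrees in G1: deg(0)=3, deg(1)=5, deg(2)=3, deg(3)=3, deg(4)=6, deg(5)=5, deg(6)=6, deg(7)=5.
Sorted degree sequence of G1: [6, 6, 5, 5, 5, 3, 3, 3].
Degrees in G2: deg(0)=4, deg(1)=5, deg(2)=5, deg(3)=4, deg(4)=6, deg(5)=6, deg(6)=1, deg(7)=3.
Sorted degree sequence of G2: [6, 6, 5, 5, 4, 4, 3, 1].
The (sorted) degree sequence is an isomorphism invariant, so since G1 and G2 have different degree sequences they cannot be isomorphic.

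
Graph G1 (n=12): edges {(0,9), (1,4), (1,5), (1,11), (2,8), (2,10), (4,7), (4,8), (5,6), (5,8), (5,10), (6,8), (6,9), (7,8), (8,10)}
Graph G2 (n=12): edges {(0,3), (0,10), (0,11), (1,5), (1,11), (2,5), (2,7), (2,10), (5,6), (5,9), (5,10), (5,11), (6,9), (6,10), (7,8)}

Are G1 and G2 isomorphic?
Yes, isomorphic

The graphs are isomorphic.
One valid mapping φ: V(G1) → V(G2): 0→8, 1→0, 2→9, 3→4, 4→11, 5→10, 6→2, 7→1, 8→5, 9→7, 10→6, 11→3

Verify φ preserves adjacency — for each edge of G1, its image is an edge of G2:
  (0,9) → (φ(0),φ(9)) = (7,8) ∈ E(G2) ✓
  (1,4) → (φ(1),φ(4)) = (0,11) ∈ E(G2) ✓
  (1,5) → (φ(1),φ(5)) = (0,10) ∈ E(G2) ✓
  (1,11) → (φ(1),φ(11)) = (0,3) ∈ E(G2) ✓
  (2,8) → (φ(2),φ(8)) = (5,9) ∈ E(G2) ✓
  (2,10) → (φ(2),φ(10)) = (6,9) ∈ E(G2) ✓
  (4,7) → (φ(4),φ(7)) = (1,11) ∈ E(G2) ✓
  (4,8) → (φ(4),φ(8)) = (5,11) ∈ E(G2) ✓
  (5,6) → (φ(5),φ(6)) = (2,10) ∈ E(G2) ✓
  (5,8) → (φ(5),φ(8)) = (5,10) ∈ E(G2) ✓
  (5,10) → (φ(5),φ(10)) = (6,10) ∈ E(G2) ✓
  (6,8) → (φ(6),φ(8)) = (2,5) ∈ E(G2) ✓
  (6,9) → (φ(6),φ(9)) = (2,7) ∈ E(G2) ✓
  (7,8) → (φ(7),φ(8)) = (1,5) ∈ E(G2) ✓
  (8,10) → (φ(8),φ(10)) = (5,6) ∈ E(G2) ✓
All 15 edges of G1 map to edges of G2, and |E(G1)| = |E(G2)| = 15, so φ is a bijection on edges as well as vertices. Hence G1 ≅ G2.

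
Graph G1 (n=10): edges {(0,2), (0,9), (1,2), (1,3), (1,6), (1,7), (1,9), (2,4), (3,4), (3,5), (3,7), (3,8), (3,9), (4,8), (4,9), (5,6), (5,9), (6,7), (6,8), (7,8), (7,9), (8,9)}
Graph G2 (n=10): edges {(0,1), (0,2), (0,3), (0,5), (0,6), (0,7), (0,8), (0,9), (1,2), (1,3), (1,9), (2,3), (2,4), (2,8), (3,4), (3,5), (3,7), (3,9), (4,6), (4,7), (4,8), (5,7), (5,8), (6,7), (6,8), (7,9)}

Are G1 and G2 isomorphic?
No, not isomorphic

The graphs are NOT isomorphic.

Degrees in G1: deg(0)=2, deg(1)=5, deg(2)=3, deg(3)=6, deg(4)=4, deg(5)=3, deg(6)=4, deg(7)=5, deg(8)=5, deg(9)=7.
Sorted degree sequence of G1: [7, 6, 5, 5, 5, 4, 4, 3, 3, 2].
Degrees in G2: deg(0)=8, deg(1)=4, deg(2)=5, deg(3)=7, deg(4)=5, deg(5)=4, deg(6)=4, deg(7)=6, deg(8)=5, deg(9)=4.
Sorted degree sequence of G2: [8, 7, 6, 5, 5, 5, 4, 4, 4, 4].
The (sorted) degree sequence is an isomorphism invariant, so since G1 and G2 have different degree sequences they cannot be isomorphic.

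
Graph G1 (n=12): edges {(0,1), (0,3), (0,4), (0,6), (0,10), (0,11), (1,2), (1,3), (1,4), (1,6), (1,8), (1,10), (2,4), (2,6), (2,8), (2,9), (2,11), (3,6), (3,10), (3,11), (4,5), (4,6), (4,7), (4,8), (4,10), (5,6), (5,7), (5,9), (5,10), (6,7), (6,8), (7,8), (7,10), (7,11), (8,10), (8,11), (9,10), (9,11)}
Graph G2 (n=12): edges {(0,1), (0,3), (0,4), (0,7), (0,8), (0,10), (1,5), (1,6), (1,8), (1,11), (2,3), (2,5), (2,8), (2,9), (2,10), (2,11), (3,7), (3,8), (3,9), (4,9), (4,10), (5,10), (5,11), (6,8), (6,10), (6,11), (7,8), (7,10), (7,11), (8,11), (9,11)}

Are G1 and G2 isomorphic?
No, not isomorphic

The graphs are NOT isomorphic.

Counting triangles (3-cliques): G1 has 38, G2 has 19.
Triangle count is an isomorphism invariant, so differing triangle counts rule out isomorphism.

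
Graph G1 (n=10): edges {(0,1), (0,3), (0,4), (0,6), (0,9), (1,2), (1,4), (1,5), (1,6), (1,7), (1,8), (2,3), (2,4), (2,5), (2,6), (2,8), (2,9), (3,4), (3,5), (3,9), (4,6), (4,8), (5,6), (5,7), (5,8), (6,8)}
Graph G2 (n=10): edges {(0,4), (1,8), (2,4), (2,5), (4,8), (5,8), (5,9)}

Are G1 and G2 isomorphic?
No, not isomorphic

The graphs are NOT isomorphic.

Connected components of G1: 1 component(s) with vertex sets [[0, 1, 2, 3, 4, 5, 6, 7, 8, 9]], sizes [10].
Connected components of G2: 4 component(s) with vertex sets [[3], [6], [7], [0, 1, 2, 4, 5, 8, 9]], sizes [1, 1, 1, 7].
The number of connected components (and the multiset of component sizes) is an isomorphism invariant — an isomorphism maps each component of G1 bijectively onto a component of G2. Since G1 has 1 component(s) and G2 has 4, they cannot be isomorphic.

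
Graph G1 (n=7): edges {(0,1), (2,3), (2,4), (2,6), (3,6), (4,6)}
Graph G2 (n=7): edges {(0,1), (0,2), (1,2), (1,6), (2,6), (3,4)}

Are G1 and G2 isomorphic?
Yes, isomorphic

The graphs are isomorphic.
One valid mapping φ: V(G1) → V(G2): 0→4, 1→3, 2→2, 3→6, 4→0, 5→5, 6→1

Verify φ preserves adjacency — for each edge of G1, its image is an edge of G2:
  (0,1) → (φ(0),φ(1)) = (3,4) ∈ E(G2) ✓
  (2,3) → (φ(2),φ(3)) = (2,6) ∈ E(G2) ✓
  (2,4) → (φ(2),φ(4)) = (0,2) ∈ E(G2) ✓
  (2,6) → (φ(2),φ(6)) = (1,2) ∈ E(G2) ✓
  (3,6) → (φ(3),φ(6)) = (1,6) ∈ E(G2) ✓
  (4,6) → (φ(4),φ(6)) = (0,1) ∈ E(G2) ✓
All 6 edges of G1 map to edges of G2, and |E(G1)| = |E(G2)| = 6, so φ is a bijection on edges as well as vertices. Hence G1 ≅ G2.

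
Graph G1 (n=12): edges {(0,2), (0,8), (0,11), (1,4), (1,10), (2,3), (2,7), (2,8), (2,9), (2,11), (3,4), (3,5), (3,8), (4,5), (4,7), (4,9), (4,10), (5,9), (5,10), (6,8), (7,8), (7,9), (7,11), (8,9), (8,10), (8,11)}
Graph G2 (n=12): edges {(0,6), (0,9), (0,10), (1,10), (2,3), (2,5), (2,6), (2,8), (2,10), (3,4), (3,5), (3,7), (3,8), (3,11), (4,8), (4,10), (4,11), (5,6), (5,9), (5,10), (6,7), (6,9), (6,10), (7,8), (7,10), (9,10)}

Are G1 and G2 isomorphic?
Yes, isomorphic

The graphs are isomorphic.
One valid mapping φ: V(G1) → V(G2): 0→0, 1→11, 2→6, 3→7, 4→3, 5→8, 6→1, 7→5, 8→10, 9→2, 10→4, 11→9

Verify φ preserves adjacency — for each edge of G1, its image is an edge of G2:
  (0,2) → (φ(0),φ(2)) = (0,6) ∈ E(G2) ✓
  (0,8) → (φ(0),φ(8)) = (0,10) ∈ E(G2) ✓
  (0,11) → (φ(0),φ(11)) = (0,9) ∈ E(G2) ✓
  (1,4) → (φ(1),φ(4)) = (3,11) ∈ E(G2) ✓
  (1,10) → (φ(1),φ(10)) = (4,11) ∈ E(G2) ✓
  (2,3) → (φ(2),φ(3)) = (6,7) ∈ E(G2) ✓
  (2,7) → (φ(2),φ(7)) = (5,6) ∈ E(G2) ✓
  (2,8) → (φ(2),φ(8)) = (6,10) ∈ E(G2) ✓
  (2,9) → (φ(2),φ(9)) = (2,6) ∈ E(G2) ✓
  (2,11) → (φ(2),φ(11)) = (6,9) ∈ E(G2) ✓
  (3,4) → (φ(3),φ(4)) = (3,7) ∈ E(G2) ✓
  (3,5) → (φ(3),φ(5)) = (7,8) ∈ E(G2) ✓
  (3,8) → (φ(3),φ(8)) = (7,10) ∈ E(G2) ✓
  (4,5) → (φ(4),φ(5)) = (3,8) ∈ E(G2) ✓
  (4,7) → (φ(4),φ(7)) = (3,5) ∈ E(G2) ✓
  (4,9) → (φ(4),φ(9)) = (2,3) ∈ E(G2) ✓
  (4,10) → (φ(4),φ(10)) = (3,4) ∈ E(G2) ✓
  (5,9) → (φ(5),φ(9)) = (2,8) ∈ E(G2) ✓
  (5,10) → (φ(5),φ(10)) = (4,8) ∈ E(G2) ✓
  (6,8) → (φ(6),φ(8)) = (1,10) ∈ E(G2) ✓
  (7,8) → (φ(7),φ(8)) = (5,10) ∈ E(G2) ✓
  (7,9) → (φ(7),φ(9)) = (2,5) ∈ E(G2) ✓
  (7,11) → (φ(7),φ(11)) = (5,9) ∈ E(G2) ✓
  (8,9) → (φ(8),φ(9)) = (2,10) ∈ E(G2) ✓
  (8,10) → (φ(8),φ(10)) = (4,10) ∈ E(G2) ✓
  (8,11) → (φ(8),φ(11)) = (9,10) ∈ E(G2) ✓
All 26 edges of G1 map to edges of G2, and |E(G1)| = |E(G2)| = 26, so φ is a bijection on edges as well as vertices. Hence G1 ≅ G2.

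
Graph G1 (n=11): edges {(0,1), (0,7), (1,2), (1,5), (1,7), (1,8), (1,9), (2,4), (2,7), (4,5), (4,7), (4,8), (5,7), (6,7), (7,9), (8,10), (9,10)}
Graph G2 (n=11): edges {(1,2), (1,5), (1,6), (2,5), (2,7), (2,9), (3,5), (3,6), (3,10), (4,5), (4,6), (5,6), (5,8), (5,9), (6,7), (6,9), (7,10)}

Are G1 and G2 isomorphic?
Yes, isomorphic

The graphs are isomorphic.
One valid mapping φ: V(G1) → V(G2): 0→4, 1→6, 2→9, 3→0, 4→2, 5→1, 6→8, 7→5, 8→7, 9→3, 10→10

Verify φ preserves adjacency — for each edge of G1, its image is an edge of G2:
  (0,1) → (φ(0),φ(1)) = (4,6) ∈ E(G2) ✓
  (0,7) → (φ(0),φ(7)) = (4,5) ∈ E(G2) ✓
  (1,2) → (φ(1),φ(2)) = (6,9) ∈ E(G2) ✓
  (1,5) → (φ(1),φ(5)) = (1,6) ∈ E(G2) ✓
  (1,7) → (φ(1),φ(7)) = (5,6) ∈ E(G2) ✓
  (1,8) → (φ(1),φ(8)) = (6,7) ∈ E(G2) ✓
  (1,9) → (φ(1),φ(9)) = (3,6) ∈ E(G2) ✓
  (2,4) → (φ(2),φ(4)) = (2,9) ∈ E(G2) ✓
  (2,7) → (φ(2),φ(7)) = (5,9) ∈ E(G2) ✓
  (4,5) → (φ(4),φ(5)) = (1,2) ∈ E(G2) ✓
  (4,7) → (φ(4),φ(7)) = (2,5) ∈ E(G2) ✓
  (4,8) → (φ(4),φ(8)) = (2,7) ∈ E(G2) ✓
  (5,7) → (φ(5),φ(7)) = (1,5) ∈ E(G2) ✓
  (6,7) → (φ(6),φ(7)) = (5,8) ∈ E(G2) ✓
  (7,9) → (φ(7),φ(9)) = (3,5) ∈ E(G2) ✓
  (8,10) → (φ(8),φ(10)) = (7,10) ∈ E(G2) ✓
  (9,10) → (φ(9),φ(10)) = (3,10) ∈ E(G2) ✓
All 17 edges of G1 map to edges of G2, and |E(G1)| = |E(G2)| = 17, so φ is a bijection on edges as well as vertices. Hence G1 ≅ G2.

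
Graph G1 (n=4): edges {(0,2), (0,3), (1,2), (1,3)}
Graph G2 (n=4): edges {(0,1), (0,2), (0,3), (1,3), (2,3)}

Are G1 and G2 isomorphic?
No, not isomorphic

The graphs are NOT isomorphic.

Counting triangles (3-cliques): G1 has 0, G2 has 2.
Triangle count is an isomorphism invariant, so differing triangle counts rule out isomorphism.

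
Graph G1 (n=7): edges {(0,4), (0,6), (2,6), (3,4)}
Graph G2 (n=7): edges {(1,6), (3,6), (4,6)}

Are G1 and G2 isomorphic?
No, not isomorphic

The graphs are NOT isomorphic.

Connected components of G1: 3 component(s) with vertex sets [[1], [5], [0, 2, 3, 4, 6]], sizes [1, 1, 5].
Connected components of G2: 4 component(s) with vertex sets [[0], [2], [5], [1, 3, 4, 6]], sizes [1, 1, 1, 4].
The number of connected components (and the multiset of component sizes) is an isomorphism invariant — an isomorphism maps each component of G1 bijectively onto a component of G2. Since G1 has 3 component(s) and G2 has 4, they cannot be isomorphic.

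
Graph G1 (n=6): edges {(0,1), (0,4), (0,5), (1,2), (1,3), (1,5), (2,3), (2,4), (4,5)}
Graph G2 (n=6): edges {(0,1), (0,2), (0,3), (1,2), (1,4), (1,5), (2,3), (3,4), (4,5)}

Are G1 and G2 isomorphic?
Yes, isomorphic

The graphs are isomorphic.
One valid mapping φ: V(G1) → V(G2): 0→0, 1→1, 2→4, 3→5, 4→3, 5→2

Verify φ preserves adjacency — for each edge of G1, its image is an edge of G2:
  (0,1) → (φ(0),φ(1)) = (0,1) ∈ E(G2) ✓
  (0,4) → (φ(0),φ(4)) = (0,3) ∈ E(G2) ✓
  (0,5) → (φ(0),φ(5)) = (0,2) ∈ E(G2) ✓
  (1,2) → (φ(1),φ(2)) = (1,4) ∈ E(G2) ✓
  (1,3) → (φ(1),φ(3)) = (1,5) ∈ E(G2) ✓
  (1,5) → (φ(1),φ(5)) = (1,2) ∈ E(G2) ✓
  (2,3) → (φ(2),φ(3)) = (4,5) ∈ E(G2) ✓
  (2,4) → (φ(2),φ(4)) = (3,4) ∈ E(G2) ✓
  (4,5) → (φ(4),φ(5)) = (2,3) ∈ E(G2) ✓
All 9 edges of G1 map to edges of G2, and |E(G1)| = |E(G2)| = 9, so φ is a bijection on edges as well as vertices. Hence G1 ≅ G2.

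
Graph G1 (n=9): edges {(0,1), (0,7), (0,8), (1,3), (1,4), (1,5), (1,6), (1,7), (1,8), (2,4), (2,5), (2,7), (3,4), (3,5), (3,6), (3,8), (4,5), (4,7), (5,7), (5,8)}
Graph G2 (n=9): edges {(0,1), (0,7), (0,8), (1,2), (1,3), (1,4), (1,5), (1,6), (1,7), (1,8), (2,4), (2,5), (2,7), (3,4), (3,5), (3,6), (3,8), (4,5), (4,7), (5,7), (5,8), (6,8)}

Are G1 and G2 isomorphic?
No, not isomorphic

The graphs are NOT isomorphic.

Counting edges: G1 has 20 edge(s); G2 has 22 edge(s).
Edge count is an isomorphism invariant (a bijection on vertices induces a bijection on edges), so differing edge counts rule out isomorphism.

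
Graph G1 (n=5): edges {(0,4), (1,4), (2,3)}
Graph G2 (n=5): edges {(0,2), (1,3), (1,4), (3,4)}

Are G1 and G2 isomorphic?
No, not isomorphic

The graphs are NOT isomorphic.

Counting triangles (3-cliques): G1 has 0, G2 has 1.
Triangle count is an isomorphism invariant, so differing triangle counts rule out isomorphism.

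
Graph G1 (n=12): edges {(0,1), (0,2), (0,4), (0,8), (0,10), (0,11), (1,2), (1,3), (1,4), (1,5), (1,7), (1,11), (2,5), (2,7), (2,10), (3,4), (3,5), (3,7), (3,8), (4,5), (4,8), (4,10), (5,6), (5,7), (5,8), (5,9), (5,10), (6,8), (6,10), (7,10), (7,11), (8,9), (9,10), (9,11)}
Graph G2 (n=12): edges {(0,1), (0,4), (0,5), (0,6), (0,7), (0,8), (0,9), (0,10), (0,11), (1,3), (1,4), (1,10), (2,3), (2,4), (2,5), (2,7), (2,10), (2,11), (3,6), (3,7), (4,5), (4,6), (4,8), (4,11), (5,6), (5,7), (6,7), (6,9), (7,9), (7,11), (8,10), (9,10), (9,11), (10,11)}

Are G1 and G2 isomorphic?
Yes, isomorphic

The graphs are isomorphic.
One valid mapping φ: V(G1) → V(G2): 0→2, 1→7, 2→5, 3→9, 4→11, 5→0, 6→8, 7→6, 8→10, 9→1, 10→4, 11→3

Verify φ preserves adjacency — for each edge of G1, its image is an edge of G2:
  (0,1) → (φ(0),φ(1)) = (2,7) ∈ E(G2) ✓
  (0,2) → (φ(0),φ(2)) = (2,5) ∈ E(G2) ✓
  (0,4) → (φ(0),φ(4)) = (2,11) ∈ E(G2) ✓
  (0,8) → (φ(0),φ(8)) = (2,10) ∈ E(G2) ✓
  (0,10) → (φ(0),φ(10)) = (2,4) ∈ E(G2) ✓
  (0,11) → (φ(0),φ(11)) = (2,3) ∈ E(G2) ✓
  (1,2) → (φ(1),φ(2)) = (5,7) ∈ E(G2) ✓
  (1,3) → (φ(1),φ(3)) = (7,9) ∈ E(G2) ✓
  (1,4) → (φ(1),φ(4)) = (7,11) ∈ E(G2) ✓
  (1,5) → (φ(1),φ(5)) = (0,7) ∈ E(G2) ✓
  (1,7) → (φ(1),φ(7)) = (6,7) ∈ E(G2) ✓
  (1,11) → (φ(1),φ(11)) = (3,7) ∈ E(G2) ✓
  (2,5) → (φ(2),φ(5)) = (0,5) ∈ E(G2) ✓
  (2,7) → (φ(2),φ(7)) = (5,6) ∈ E(G2) ✓
  (2,10) → (φ(2),φ(10)) = (4,5) ∈ E(G2) ✓
  (3,4) → (φ(3),φ(4)) = (9,11) ∈ E(G2) ✓
  (3,5) → (φ(3),φ(5)) = (0,9) ∈ E(G2) ✓
  (3,7) → (φ(3),φ(7)) = (6,9) ∈ E(G2) ✓
  (3,8) → (φ(3),φ(8)) = (9,10) ∈ E(G2) ✓
  (4,5) → (φ(4),φ(5)) = (0,11) ∈ E(G2) ✓
  (4,8) → (φ(4),φ(8)) = (10,11) ∈ E(G2) ✓
  (4,10) → (φ(4),φ(10)) = (4,11) ∈ E(G2) ✓
  (5,6) → (φ(5),φ(6)) = (0,8) ∈ E(G2) ✓
  (5,7) → (φ(5),φ(7)) = (0,6) ∈ E(G2) ✓
  (5,8) → (φ(5),φ(8)) = (0,10) ∈ E(G2) ✓
  (5,9) → (φ(5),φ(9)) = (0,1) ∈ E(G2) ✓
  (5,10) → (φ(5),φ(10)) = (0,4) ∈ E(G2) ✓
  (6,8) → (φ(6),φ(8)) = (8,10) ∈ E(G2) ✓
  (6,10) → (φ(6),φ(10)) = (4,8) ∈ E(G2) ✓
  (7,10) → (φ(7),φ(10)) = (4,6) ∈ E(G2) ✓
  (7,11) → (φ(7),φ(11)) = (3,6) ∈ E(G2) ✓
  (8,9) → (φ(8),φ(9)) = (1,10) ∈ E(G2) ✓
  (9,10) → (φ(9),φ(10)) = (1,4) ∈ E(G2) ✓
  (9,11) → (φ(9),φ(11)) = (1,3) ∈ E(G2) ✓
All 34 edges of G1 map to edges of G2, and |E(G1)| = |E(G2)| = 34, so φ is a bijection on edges as well as vertices. Hence G1 ≅ G2.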